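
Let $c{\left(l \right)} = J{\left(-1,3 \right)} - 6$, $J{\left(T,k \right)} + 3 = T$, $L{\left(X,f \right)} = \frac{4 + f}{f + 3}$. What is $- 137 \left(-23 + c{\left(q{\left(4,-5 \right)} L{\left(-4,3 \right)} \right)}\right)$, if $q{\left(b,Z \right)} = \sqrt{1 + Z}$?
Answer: $4521$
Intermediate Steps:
$L{\left(X,f \right)} = \frac{4 + f}{3 + f}$
$J{\left(T,k \right)} = -3 + T$
$c{\left(l \right)} = -10$ ($c{\left(l \right)} = \left(-3 - 1\right) - 6 = -4 - 6 = -10$)
$- 137 \left(-23 + c{\left(q{\left(4,-5 \right)} L{\left(-4,3 \right)} \right)}\right) = - 137 \left(-23 - 10\right) = \left(-137\right) \left(-33\right) = 4521$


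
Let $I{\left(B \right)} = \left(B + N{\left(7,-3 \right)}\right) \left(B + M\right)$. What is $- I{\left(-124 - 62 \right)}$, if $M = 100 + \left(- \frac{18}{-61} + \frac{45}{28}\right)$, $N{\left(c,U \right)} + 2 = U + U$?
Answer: $- \frac{13932983}{854} \approx -16315.0$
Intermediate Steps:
$N{\left(c,U \right)} = -2 + 2 U$ ($N{\left(c,U \right)} = -2 + \left(U + U\right) = -2 + 2 U$)
$M = \frac{174049}{1708}$ ($M = 100 + \left(\left(-18\right) \left(- \frac{1}{61}\right) + 45 \cdot \frac{1}{28}\right) = 100 + \left(\frac{18}{61} + \frac{45}{28}\right) = 100 + \frac{3249}{1708} = \frac{174049}{1708} \approx 101.9$)
$I{\left(B \right)} = \left(-8 + B\right) \left(\frac{174049}{1708} + B\right)$ ($I{\left(B \right)} = \left(B + \left(-2 + 2 \left(-3\right)\right)\right) \left(B + \frac{174049}{1708}\right) = \left(B - 8\right) \left(\frac{174049}{1708} + B\right) = \left(-8 + B\right) \left(\frac{174049}{1708} + B\right)$)
$- I{\left(-124 - 62 \right)} = - (- \frac{348098}{427} + \left(-124 - 62\right)^{2} + \frac{160385 \left(-124 - 62\right)}{1708}) = - (- \frac{348098}{427} + \left(-186\right)^{2} + \frac{160385}{1708} \left(-186\right)) = - (- \frac{348098}{427} + 34596 - \frac{14915805}{854}) = \left(-1\right) \frac{13932983}{854} = - \frac{13932983}{854}$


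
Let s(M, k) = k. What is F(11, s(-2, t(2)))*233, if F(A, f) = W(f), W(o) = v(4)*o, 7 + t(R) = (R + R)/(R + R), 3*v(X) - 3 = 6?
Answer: -4194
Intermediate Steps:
v(X) = 3 (v(X) = 1 + (1/3)*6 = 1 + 2 = 3)
t(R) = -6 (t(R) = -7 + (R + R)/(R + R) = -7 + (2*R)/((2*R)) = -7 + (2*R)*(1/(2*R)) = -7 + 1 = -6)
W(o) = 3*o
F(A, f) = 3*f
F(11, s(-2, t(2)))*233 = (3*(-6))*233 = -18*233 = -4194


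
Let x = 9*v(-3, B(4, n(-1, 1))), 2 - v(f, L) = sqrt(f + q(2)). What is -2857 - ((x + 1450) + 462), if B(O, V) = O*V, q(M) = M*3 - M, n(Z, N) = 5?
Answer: -4778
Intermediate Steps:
q(M) = 2*M (q(M) = 3*M - M = 2*M)
v(f, L) = 2 - sqrt(4 + f) (v(f, L) = 2 - sqrt(f + 2*2) = 2 - sqrt(f + 4) = 2 - sqrt(4 + f))
x = 9 (x = 9*(2 - sqrt(4 - 3)) = 9*(2 - sqrt(1)) = 9*(2 - 1*1) = 9*(2 - 1) = 9*1 = 9)
-2857 - ((x + 1450) + 462) = -2857 - ((9 + 1450) + 462) = -2857 - (1459 + 462) = -2857 - 1*1921 = -2857 - 1921 = -4778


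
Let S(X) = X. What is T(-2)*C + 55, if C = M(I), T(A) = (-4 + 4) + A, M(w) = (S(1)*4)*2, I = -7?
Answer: 39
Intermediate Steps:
M(w) = 8 (M(w) = (1*4)*2 = 4*2 = 8)
T(A) = A (T(A) = 0 + A = A)
C = 8
T(-2)*C + 55 = -2*8 + 55 = -16 + 55 = 39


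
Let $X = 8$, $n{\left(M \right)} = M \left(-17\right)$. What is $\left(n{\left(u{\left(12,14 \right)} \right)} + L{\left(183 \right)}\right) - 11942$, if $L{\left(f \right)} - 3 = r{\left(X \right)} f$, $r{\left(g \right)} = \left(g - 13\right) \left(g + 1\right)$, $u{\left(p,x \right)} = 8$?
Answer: $-20310$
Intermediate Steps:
$n{\left(M \right)} = - 17 M$
$r{\left(g \right)} = \left(1 + g\right) \left(-13 + g\right)$ ($r{\left(g \right)} = \left(-13 + g\right) \left(1 + g\right) = \left(1 + g\right) \left(-13 + g\right)$)
$L{\left(f \right)} = 3 - 45 f$ ($L{\left(f \right)} = 3 + \left(-13 + 8^{2} - 96\right) f = 3 + \left(-13 + 64 - 96\right) f = 3 - 45 f$)
$\left(n{\left(u{\left(12,14 \right)} \right)} + L{\left(183 \right)}\right) - 11942 = \left(\left(-17\right) 8 + \left(3 - 8235\right)\right) - 11942 = \left(-136 + \left(3 - 8235\right)\right) - 11942 = \left(-136 - 8232\right) - 11942 = -8368 - 11942 = -20310$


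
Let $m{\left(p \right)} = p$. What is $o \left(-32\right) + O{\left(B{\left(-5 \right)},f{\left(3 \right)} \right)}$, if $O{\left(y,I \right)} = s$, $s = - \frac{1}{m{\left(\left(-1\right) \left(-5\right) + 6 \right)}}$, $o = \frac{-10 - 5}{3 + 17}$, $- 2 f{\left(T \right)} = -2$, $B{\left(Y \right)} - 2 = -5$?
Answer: $\frac{263}{11} \approx 23.909$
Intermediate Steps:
$B{\left(Y \right)} = -3$ ($B{\left(Y \right)} = 2 - 5 = -3$)
$f{\left(T \right)} = 1$ ($f{\left(T \right)} = \left(- \frac{1}{2}\right) \left(-2\right) = 1$)
$o = - \frac{3}{4}$ ($o = - \frac{15}{20} = \left(-15\right) \frac{1}{20} = - \frac{3}{4} \approx -0.75$)
$s = - \frac{1}{11}$ ($s = - \frac{1}{\left(-1\right) \left(-5\right) + 6} = - \frac{1}{5 + 6} = - \frac{1}{11} \approx -0.090909$)
$O{\left(y,I \right)} = - \frac{1}{11}$
$o \left(-32\right) + O{\left(B{\left(-5 \right)},f{\left(3 \right)} \right)} = \left(- \frac{3}{4}\right) \left(-32\right) - \frac{1}{11} = 24 - \frac{1}{11} = \frac{263}{11}$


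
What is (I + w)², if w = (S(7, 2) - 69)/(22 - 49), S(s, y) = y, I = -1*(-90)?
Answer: 6235009/729 ≈ 8552.8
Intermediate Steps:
I = 90
w = 67/27 (w = (2 - 69)/(22 - 49) = -67/(-27) = -67*(-1/27) = 67/27 ≈ 2.4815)
(I + w)² = (90 + 67/27)² = (2497/27)² = 6235009/729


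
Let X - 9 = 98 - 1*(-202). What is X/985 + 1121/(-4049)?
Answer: 146956/3988265 ≈ 0.036847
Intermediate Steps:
X = 309 (X = 9 + (98 - 1*(-202)) = 9 + (98 + 202) = 9 + 300 = 309)
X/985 + 1121/(-4049) = 309/985 + 1121/(-4049) = 309*(1/985) + 1121*(-1/4049) = 309/985 - 1121/4049 = 146956/3988265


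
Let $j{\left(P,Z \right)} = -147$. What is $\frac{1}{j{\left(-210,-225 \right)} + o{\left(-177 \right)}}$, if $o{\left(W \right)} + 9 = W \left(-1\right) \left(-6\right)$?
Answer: $- \frac{1}{1218} \approx -0.00082102$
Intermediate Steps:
$o{\left(W \right)} = -9 + 6 W$ ($o{\left(W \right)} = -9 + W \left(-1\right) \left(-6\right) = -9 + - W \left(-6\right) = -9 + 6 W$)
$\frac{1}{j{\left(-210,-225 \right)} + o{\left(-177 \right)}} = \frac{1}{-147 + \left(-9 + 6 \left(-177\right)\right)} = \frac{1}{-147 - 1071} = \frac{1}{-1218} = - \frac{1}{1218}$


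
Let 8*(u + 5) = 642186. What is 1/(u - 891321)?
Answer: -4/3244211 ≈ -1.2330e-6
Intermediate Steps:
u = 321073/4 (u = -5 + (⅛)*642186 = -5 + 321093/4 = 321073/4 ≈ 80268.)
1/(u - 891321) = 1/(321073/4 - 891321) = 1/(-3244211/4) = -4/3244211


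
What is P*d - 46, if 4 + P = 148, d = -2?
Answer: -334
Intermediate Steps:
P = 144 (P = -4 + 148 = 144)
P*d - 46 = 144*(-2) - 46 = -288 - 46 = -334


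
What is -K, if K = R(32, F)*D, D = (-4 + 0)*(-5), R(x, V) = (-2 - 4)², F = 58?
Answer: -720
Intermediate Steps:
R(x, V) = 36 (R(x, V) = (-6)² = 36)
D = 20 (D = -4*(-5) = 20)
K = 720 (K = 36*20 = 720)
-K = -1*720 = -720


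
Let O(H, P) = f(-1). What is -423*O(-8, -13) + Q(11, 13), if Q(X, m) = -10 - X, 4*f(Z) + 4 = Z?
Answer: 2031/4 ≈ 507.75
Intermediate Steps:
f(Z) = -1 + Z/4
O(H, P) = -5/4 (O(H, P) = -1 + (¼)*(-1) = -1 - ¼ = -5/4)
-423*O(-8, -13) + Q(11, 13) = -423*(-5/4) + (-10 - 1*11) = 2115/4 + (-10 - 11) = 2115/4 - 21 = 2031/4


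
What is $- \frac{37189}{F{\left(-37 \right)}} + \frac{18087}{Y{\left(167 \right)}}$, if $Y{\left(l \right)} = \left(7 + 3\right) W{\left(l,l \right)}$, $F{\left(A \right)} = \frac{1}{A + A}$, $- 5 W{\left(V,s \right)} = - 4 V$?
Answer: $\frac{3676671383}{1336} \approx 2.752 \cdot 10^{6}$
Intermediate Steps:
$W{\left(V,s \right)} = \frac{4 V}{5}$ ($W{\left(V,s \right)} = - \frac{\left(-4\right) V}{5} = \frac{4 V}{5}$)
$F{\left(A \right)} = \frac{1}{2 A}$
$Y{\left(l \right)} = 8 l$ ($Y{\left(l \right)} = \left(7 + 3\right) \frac{4 l}{5} = 10 \frac{4 l}{5} = 8 l$)
$- \frac{37189}{F{\left(-37 \right)}} + \frac{18087}{Y{\left(167 \right)}} = - \frac{37189}{\frac{1}{2} \frac{1}{-37}} + \frac{18087}{8 \cdot 167} = - \frac{37189}{\frac{1}{2} \left(- \frac{1}{37}\right)} + \frac{18087}{1336} = - \frac{37189}{- \frac{1}{74}} + 18087 \cdot \frac{1}{1336} = \left(-37189\right) \left(-74\right) + \frac{18087}{1336} = 2751986 + \frac{18087}{1336} = \frac{3676671383}{1336}$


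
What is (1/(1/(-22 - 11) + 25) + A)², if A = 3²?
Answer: 55487601/678976 ≈ 81.722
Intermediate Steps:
A = 9
(1/(1/(-22 - 11) + 25) + A)² = (1/(1/(-22 - 11) + 25) + 9)² = (1/(1/(-33) + 25) + 9)² = (1/(-1/33 + 25) + 9)² = (1/(824/33) + 9)² = (33/824 + 9)² = (7449/824)² = 55487601/678976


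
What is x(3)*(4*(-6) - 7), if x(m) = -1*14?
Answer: 434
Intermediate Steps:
x(m) = -14
x(3)*(4*(-6) - 7) = -14*(4*(-6) - 7) = -14*(-24 - 7) = -14*(-31) = 434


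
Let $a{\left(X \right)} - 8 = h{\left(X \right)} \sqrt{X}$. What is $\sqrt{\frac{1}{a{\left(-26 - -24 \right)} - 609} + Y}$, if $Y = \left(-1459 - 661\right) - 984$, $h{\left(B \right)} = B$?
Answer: $\sqrt{\frac{1865505 + 6208 i \sqrt{2}}{-601 - 2 i \sqrt{2}}} \approx 6.0 \cdot 10^{-8} + 55.714 i$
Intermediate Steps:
$a{\left(X \right)} = 8 + X^{\frac{3}{2}}$ ($a{\left(X \right)} = 8 + X \sqrt{X} = 8 + X^{\frac{3}{2}}$)
$Y = -3104$ ($Y = -2120 - 984 = -3104$)
$\sqrt{\frac{1}{a{\left(-26 - -24 \right)} - 609} + Y} = \sqrt{\frac{1}{\left(8 + \left(-26 - -24\right)^{\frac{3}{2}}\right) - 609} - 3104} = \sqrt{\frac{1}{\left(8 + \left(-26 + 24\right)^{\frac{3}{2}}\right) - 609} - 3104} = \sqrt{\frac{1}{\left(8 + \left(-2\right)^{\frac{3}{2}}\right) - 609} - 3104} = \sqrt{\frac{1}{\left(8 - 2 i \sqrt{2}\right) - 609} - 3104} = \sqrt{\frac{1}{-601 - 2 i \sqrt{2}} - 3104} = \sqrt{-3104 + \frac{1}{-601 - 2 i \sqrt{2}}}$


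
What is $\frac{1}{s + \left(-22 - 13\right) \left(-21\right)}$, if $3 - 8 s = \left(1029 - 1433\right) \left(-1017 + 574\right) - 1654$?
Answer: $- \frac{8}{171435} \approx -4.6665 \cdot 10^{-5}$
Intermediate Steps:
$s = - \frac{177315}{8}$ ($s = \frac{3}{8} - \frac{\left(1029 - 1433\right) \left(-1017 + 574\right) - 1654}{8} = \frac{3}{8} - \frac{\left(-404\right) \left(-443\right) - 1654}{8} = \frac{3}{8} - \frac{178972 - 1654}{8} = \frac{3}{8} - \frac{88659}{4} = - \frac{177315}{8} \approx -22164.0$)
$\frac{1}{s + \left(-22 - 13\right) \left(-21\right)} = \frac{1}{- \frac{177315}{8} + \left(-22 - 13\right) \left(-21\right)} = \frac{1}{- \frac{177315}{8} - -735} = \frac{1}{- \frac{177315}{8} + 735} = \frac{1}{- \frac{171435}{8}} = - \frac{8}{171435}$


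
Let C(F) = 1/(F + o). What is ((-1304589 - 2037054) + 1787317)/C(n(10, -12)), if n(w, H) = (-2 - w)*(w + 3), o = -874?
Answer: 1600955780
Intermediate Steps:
n(w, H) = (-2 - w)*(3 + w)
C(F) = 1/(-874 + F) (C(F) = 1/(F - 874) = 1/(-874 + F))
((-1304589 - 2037054) + 1787317)/C(n(10, -12)) = ((-1304589 - 2037054) + 1787317)/(1/(-874 + (-6 - 1*10**2 - 5*10))) = (-3341643 + 1787317)/(1/(-874 + (-6 - 1*100 - 50))) = -1554326/(1/(-874 + (-6 - 100 - 50))) = -1554326/(1/(-874 - 156)) = -1554326/(1/(-1030)) = -1554326/(-1/1030) = -1554326*(-1030) = 1600955780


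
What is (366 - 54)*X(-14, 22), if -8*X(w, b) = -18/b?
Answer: 351/11 ≈ 31.909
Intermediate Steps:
X(w, b) = 9/(4*b) (X(w, b) = -(-9)/(4*b) = 9/(4*b))
(366 - 54)*X(-14, 22) = (366 - 54)*((9/4)/22) = 312*((9/4)*(1/22)) = 312*(9/88) = 351/11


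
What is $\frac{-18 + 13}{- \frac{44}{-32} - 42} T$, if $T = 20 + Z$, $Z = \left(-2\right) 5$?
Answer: $\frac{16}{13} \approx 1.2308$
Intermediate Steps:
$Z = -10$
$T = 10$ ($T = 20 - 10 = 10$)
$\frac{-18 + 13}{- \frac{44}{-32} - 42} T = \frac{-18 + 13}{- \frac{44}{-32} - 42} \cdot 10 = \frac{1}{\left(-44\right) \left(- \frac{1}{32}\right) - 42} \left(-5\right) 10 = \frac{1}{\frac{11}{8} - 42} \left(-5\right) 10 = \frac{1}{- \frac{325}{8}} \left(-5\right) 10 = \left(- \frac{8}{325}\right) \left(-5\right) 10 = \frac{8}{65} \cdot 10 = \frac{16}{13}$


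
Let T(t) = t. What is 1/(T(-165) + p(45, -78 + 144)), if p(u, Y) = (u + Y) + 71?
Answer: 1/17 ≈ 0.058824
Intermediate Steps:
p(u, Y) = 71 + Y + u (p(u, Y) = (Y + u) + 71 = 71 + Y + u)
1/(T(-165) + p(45, -78 + 144)) = 1/(-165 + (71 + (-78 + 144) + 45)) = 1/(-165 + (71 + 66 + 45)) = 1/(-165 + 182) = 1/17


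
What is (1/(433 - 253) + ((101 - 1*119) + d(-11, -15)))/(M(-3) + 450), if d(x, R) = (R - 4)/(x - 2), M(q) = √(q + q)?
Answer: -193435/5265156 + 38687*I*√6/473864040 ≈ -0.036739 + 0.00019998*I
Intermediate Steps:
M(q) = √2*√q (M(q) = √(2*q) = √2*√q)
d(x, R) = (-4 + R)/(-2 + x)
(1/(433 - 253) + ((101 - 1*119) + d(-11, -15)))/(M(-3) + 450) = (1/(433 - 253) + ((101 - 1*119) + (-4 - 15)/(-2 - 11)))/(√2*√(-3) + 450) = (1/180 + ((101 - 119) - 19/(-13)))/(√2*(I*√3) + 450) = (1/180 + (-18 - 1/13*(-19)))/(I*√6 + 450) = (1/180 + (-18 + 19/13))/(450 + I*√6) = (1/180 - 215/13)/(450 + I*√6) = -38687/(2340*(450 + I*√6))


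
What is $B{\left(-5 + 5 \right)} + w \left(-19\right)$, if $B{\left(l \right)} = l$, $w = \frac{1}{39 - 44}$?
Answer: $\frac{19}{5} \approx 3.8$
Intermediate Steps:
$w = - \frac{1}{5}$ ($w = \frac{1}{-5} = - \frac{1}{5} \approx -0.2$)
$B{\left(-5 + 5 \right)} + w \left(-19\right) = \left(-5 + 5\right) - - \frac{19}{5} = 0 + \frac{19}{5} = \frac{19}{5}$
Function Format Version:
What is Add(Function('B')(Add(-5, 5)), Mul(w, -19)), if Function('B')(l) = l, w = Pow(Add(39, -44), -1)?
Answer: Rational(19, 5) ≈ 3.8000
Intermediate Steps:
w = Rational(-1, 5) (w = Pow(-5, -1) = Rational(-1, 5) ≈ -0.20000)
Add(Function('B')(Add(-5, 5)), Mul(w, -19)) = Add(Add(-5, 5), Mul(Rational(-1, 5), -19)) = Add(0, Rational(19, 5)) = Rational(19, 5)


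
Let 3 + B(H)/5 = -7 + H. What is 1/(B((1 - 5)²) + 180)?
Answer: 1/210 ≈ 0.0047619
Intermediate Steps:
B(H) = -50 + 5*H (B(H) = -15 + 5*(-7 + H) = -15 + (-35 + 5*H) = -50 + 5*H)
1/(B((1 - 5)²) + 180) = 1/((-50 + 5*(1 - 5)²) + 180) = 1/((-50 + 5*(-4)²) + 180) = 1/((-50 + 5*16) + 180) = 1/((-50 + 80) + 180) = 1/(30 + 180) = 1/210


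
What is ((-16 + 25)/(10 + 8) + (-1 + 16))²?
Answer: 961/4 ≈ 240.25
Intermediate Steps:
((-16 + 25)/(10 + 8) + (-1 + 16))² = (9/18 + 15)² = (9*(1/18) + 15)² = (½ + 15)² = (31/2)² = 961/4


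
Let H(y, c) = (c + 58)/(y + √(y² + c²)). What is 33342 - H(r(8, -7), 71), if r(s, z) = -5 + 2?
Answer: 168076635/5041 - 645*√202/5041 ≈ 33340.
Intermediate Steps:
r(s, z) = -3
H(y, c) = (58 + c)/(y + √(c² + y²))
33342 - H(r(8, -7), 71) = 33342 - (58 + 71)/(-3 + √(71² + (-3)²)) = 33342 - 129/(-3 + √(5041 + 9)) = 33342 - 129/(-3 + √5050) = 33342 - 129/(-3 + 5*√202)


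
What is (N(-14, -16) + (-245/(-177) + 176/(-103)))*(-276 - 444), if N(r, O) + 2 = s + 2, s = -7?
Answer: 32048160/6077 ≈ 5273.7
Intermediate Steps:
N(r, O) = -7 (N(r, O) = -2 + (-7 + 2) = -2 - 5 = -7)
(N(-14, -16) + (-245/(-177) + 176/(-103)))*(-276 - 444) = (-7 + (-245/(-177) + 176/(-103)))*(-276 - 444) = (-7 + (-245*(-1/177) + 176*(-1/103)))*(-720) = (-7 + (245/177 - 176/103))*(-720) = (-7 - 5917/18231)*(-720) = -133534/18231*(-720) = 32048160/6077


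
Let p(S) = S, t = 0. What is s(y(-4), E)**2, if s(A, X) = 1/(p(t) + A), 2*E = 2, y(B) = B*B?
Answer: 1/256 ≈ 0.0039063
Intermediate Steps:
y(B) = B**2
E = 1 (E = (1/2)*2 = 1)
s(A, X) = 1/A (s(A, X) = 1/(0 + A) = 1/A)
s(y(-4), E)**2 = (1/((-4)**2))**2 = (1/16)**2 = 1/256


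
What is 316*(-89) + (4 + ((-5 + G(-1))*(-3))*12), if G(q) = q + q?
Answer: -27868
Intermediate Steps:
G(q) = 2*q
316*(-89) + (4 + ((-5 + G(-1))*(-3))*12) = 316*(-89) + (4 + ((-5 + 2*(-1))*(-3))*12) = -28124 + (4 + ((-5 - 2)*(-3))*12) = -28124 + (4 - 7*(-3)*12) = -28124 + (4 + 21*12) = -28124 + (4 + 252) = -28124 + 256 = -27868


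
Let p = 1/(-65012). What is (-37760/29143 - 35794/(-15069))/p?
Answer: -30824731299224/439155867 ≈ -70191.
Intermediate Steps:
p = -1/65012 ≈ -1.5382e-5
(-37760/29143 - 35794/(-15069))/p = (-37760/29143 - 35794/(-15069))/(-1/65012) = (-37760*1/29143 - 35794*(-1/15069))*(-65012) = (-37760/29143 + 35794/15069)*(-65012) = (474139102/439155867)*(-65012) = -30824731299224/439155867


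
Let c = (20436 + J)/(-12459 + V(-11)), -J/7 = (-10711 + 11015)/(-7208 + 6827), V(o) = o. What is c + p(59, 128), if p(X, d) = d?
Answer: 300174358/2375535 ≈ 126.36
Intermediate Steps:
J = 2128/381 (J = -7*(-10711 + 11015)/(-7208 + 6827) = -2128/(-381) = -2128*(-1)/381 = -7*(-304/381) = 2128/381 ≈ 5.5853)
c = -3894122/2375535 (c = (20436 + 2128/381)/(-12459 - 11) = (7788244/381)/(-12470) = (7788244/381)*(-1/12470) = -3894122/2375535 ≈ -1.6393)
c + p(59, 128) = -3894122/2375535 + 128 = 300174358/2375535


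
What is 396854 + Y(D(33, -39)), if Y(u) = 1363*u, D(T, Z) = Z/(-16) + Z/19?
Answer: 120803087/304 ≈ 3.9738e+5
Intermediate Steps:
D(T, Z) = -3*Z/304 (D(T, Z) = Z*(-1/16) + Z*(1/19) = -Z/16 + Z/19 = -3*Z/304)
396854 + Y(D(33, -39)) = 396854 + 1363*(-3/304*(-39)) = 396854 + 1363*(117/304) = 396854 + 159471/304 = 120803087/304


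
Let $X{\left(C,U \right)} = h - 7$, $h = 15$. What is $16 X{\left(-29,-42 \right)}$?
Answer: $128$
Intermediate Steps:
$X{\left(C,U \right)} = 8$ ($X{\left(C,U \right)} = 15 - 7 = 8$)
$16 X{\left(-29,-42 \right)} = 16 \cdot 8 = 128$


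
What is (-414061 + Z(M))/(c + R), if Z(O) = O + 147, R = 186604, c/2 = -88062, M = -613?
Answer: -414527/10480 ≈ -39.554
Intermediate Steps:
c = -176124 (c = 2*(-88062) = -176124)
Z(O) = 147 + O
(-414061 + Z(M))/(c + R) = (-414061 + (147 - 613))/(-176124 + 186604) = (-414061 - 466)/10480 = -414527*1/10480 = -414527/10480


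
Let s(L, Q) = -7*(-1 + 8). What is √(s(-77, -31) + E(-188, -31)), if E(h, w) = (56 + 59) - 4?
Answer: √62 ≈ 7.8740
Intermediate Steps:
E(h, w) = 111 (E(h, w) = 115 - 4 = 111)
s(L, Q) = -49 (s(L, Q) = -7*7 = -49)
√(s(-77, -31) + E(-188, -31)) = √(-49 + 111) = √62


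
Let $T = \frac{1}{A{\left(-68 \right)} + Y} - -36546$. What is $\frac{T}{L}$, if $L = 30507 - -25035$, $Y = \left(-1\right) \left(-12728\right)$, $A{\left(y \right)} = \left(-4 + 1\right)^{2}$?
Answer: $\frac{465486403}{707438454} \approx 0.65799$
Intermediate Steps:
$A{\left(y \right)} = 9$ ($A{\left(y \right)} = \left(-3\right)^{2} = 9$)
$Y = 12728$
$L = 55542$ ($L = 30507 + 25035 = 55542$)
$T = \frac{465486403}{12737}$ ($T = \frac{1}{9 + 12728} - -36546 = \frac{1}{12737} + 36546 = \frac{465486403}{12737} \approx 36546.0$)
$\frac{T}{L} = \frac{465486403}{12737 \cdot 55542} = \frac{465486403}{12737} \cdot \frac{1}{55542} = \frac{465486403}{707438454}$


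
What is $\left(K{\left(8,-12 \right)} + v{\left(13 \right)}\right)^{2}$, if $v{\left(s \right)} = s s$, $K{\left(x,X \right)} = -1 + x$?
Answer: $30976$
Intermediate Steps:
$v{\left(s \right)} = s^{2}$
$\left(K{\left(8,-12 \right)} + v{\left(13 \right)}\right)^{2} = \left(\left(-1 + 8\right) + 13^{2}\right)^{2} = \left(7 + 169\right)^{2} = 176^{2} = 30976$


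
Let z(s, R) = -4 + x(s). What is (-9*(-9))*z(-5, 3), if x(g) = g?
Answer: -729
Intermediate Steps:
z(s, R) = -4 + s
(-9*(-9))*z(-5, 3) = (-9*(-9))*(-4 - 5) = 81*(-9) = -729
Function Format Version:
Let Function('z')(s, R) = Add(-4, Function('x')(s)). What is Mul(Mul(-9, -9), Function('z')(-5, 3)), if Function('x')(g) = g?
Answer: -729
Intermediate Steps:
Function('z')(s, R) = Add(-4, s)
Mul(Mul(-9, -9), Function('z')(-5, 3)) = Mul(Mul(-9, -9), Add(-4, -5)) = Mul(81, -9) = -729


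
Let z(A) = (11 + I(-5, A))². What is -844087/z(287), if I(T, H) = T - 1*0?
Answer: -844087/36 ≈ -23447.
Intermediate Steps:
I(T, H) = T (I(T, H) = T + 0 = T)
z(A) = 36 (z(A) = (11 - 5)² = 6² = 36)
-844087/z(287) = -844087/36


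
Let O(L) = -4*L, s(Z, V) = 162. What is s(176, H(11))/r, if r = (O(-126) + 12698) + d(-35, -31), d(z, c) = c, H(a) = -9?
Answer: 162/13171 ≈ 0.012300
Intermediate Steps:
r = 13171 (r = (-4*(-126) + 12698) - 31 = (504 + 12698) - 31 = 13202 - 31 = 13171)
s(176, H(11))/r = 162/13171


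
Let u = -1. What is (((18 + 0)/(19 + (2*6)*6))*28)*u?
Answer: -72/13 ≈ -5.5385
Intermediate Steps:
(((18 + 0)/(19 + (2*6)*6))*28)*u = (((18 + 0)/(19 + (2*6)*6))*28)*(-1) = ((18/(19 + 12*6))*28)*(-1) = ((18/(19 + 72))*28)*(-1) = ((18/91)*28)*(-1) = (72/13)*(-1) = -72/13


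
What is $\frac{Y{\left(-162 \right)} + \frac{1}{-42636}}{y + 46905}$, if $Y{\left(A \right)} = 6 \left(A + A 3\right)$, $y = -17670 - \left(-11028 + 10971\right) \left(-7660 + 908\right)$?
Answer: $\frac{165768769}{15162598044} \approx 0.010933$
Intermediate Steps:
$y = -402534$ ($y = -17670 - \left(-57\right) \left(-6752\right) = -17670 - 384864 = -402534$)
$Y{\left(A \right)} = 24 A$ ($Y{\left(A \right)} = 6 \left(A + 3 A\right) = 6 \cdot 4 A = 24 A$)
$\frac{Y{\left(-162 \right)} + \frac{1}{-42636}}{y + 46905} = \frac{24 \left(-162\right) + \frac{1}{-42636}}{-402534 + 46905} = \frac{-3888 - \frac{1}{42636}}{-355629} = \left(- \frac{165768769}{42636}\right) \left(- \frac{1}{355629}\right) = \frac{165768769}{15162598044}$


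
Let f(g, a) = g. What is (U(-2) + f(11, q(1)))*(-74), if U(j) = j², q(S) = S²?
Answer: -1110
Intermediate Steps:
(U(-2) + f(11, q(1)))*(-74) = ((-2)² + 11)*(-74) = (4 + 11)*(-74) = 15*(-74) = -1110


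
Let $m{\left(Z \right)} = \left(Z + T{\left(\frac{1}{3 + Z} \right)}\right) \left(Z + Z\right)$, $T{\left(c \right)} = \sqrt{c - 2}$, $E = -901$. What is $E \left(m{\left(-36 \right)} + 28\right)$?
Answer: $-2360620 + \frac{21624 i \sqrt{2211}}{11} \approx -2.3606 \cdot 10^{6} + 92435.0 i$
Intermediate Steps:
$T{\left(c \right)} = \sqrt{-2 + c}$
$m{\left(Z \right)} = 2 Z \left(Z + \sqrt{-2 + \frac{1}{3 + Z}}\right)$ ($m{\left(Z \right)} = \left(Z + \sqrt{-2 + \frac{1}{3 + Z}}\right) \left(Z + Z\right) = \left(Z + \sqrt{-2 + \frac{1}{3 + Z}}\right) 2 Z = 2 Z \left(Z + \sqrt{-2 + \frac{1}{3 + Z}}\right)$)
$E \left(m{\left(-36 \right)} + 28\right) = - 901 \left(2 \left(-36\right) \left(-36 + \sqrt{\frac{-5 - -72}{3 - 36}}\right) + 28\right) = - 901 \left(2 \left(-36\right) \left(-36 + \sqrt{\frac{-5 + 72}{-33}}\right) + 28\right) = - 901 \left(2 \left(-36\right) \left(-36 + \sqrt{\left(- \frac{1}{33}\right) 67}\right) + 28\right) = - 901 \left(2 \left(-36\right) \left(-36 + \sqrt{- \frac{67}{33}}\right) + 28\right) = - 901 \left(2 \left(-36\right) \left(-36 + \frac{i \sqrt{2211}}{33}\right) + 28\right) = - 901 \left(\left(2592 - \frac{24 i \sqrt{2211}}{11}\right) + 28\right) = - 901 \left(2620 - \frac{24 i \sqrt{2211}}{11}\right) = -2360620 + \frac{21624 i \sqrt{2211}}{11}$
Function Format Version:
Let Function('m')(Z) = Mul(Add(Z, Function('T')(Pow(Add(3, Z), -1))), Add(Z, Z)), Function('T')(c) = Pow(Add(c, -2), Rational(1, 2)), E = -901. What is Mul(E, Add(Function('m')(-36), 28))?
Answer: Add(-2360620, Mul(Rational(21624, 11), I, Pow(2211, Rational(1, 2)))) ≈ Add(-2.3606e+6, Mul(92435., I))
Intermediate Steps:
Function('T')(c) = Pow(Add(-2, c), Rational(1, 2))
Function('m')(Z) = Mul(2, Z, Add(Z, Pow(Add(-2, Pow(Add(3, Z), -1)), Rational(1, 2)))) (Function('m')(Z) = Mul(Add(Z, Pow(Add(-2, Pow(Add(3, Z), -1)), Rational(1, 2))), Add(Z, Z)) = Mul(Add(Z, Pow(Add(-2, Pow(Add(3, Z), -1)), Rational(1, 2))), Mul(2, Z)) = Mul(2, Z, Add(Z, Pow(Add(-2, Pow(Add(3, Z), -1)), Rational(1, 2)))))
Mul(E, Add(Function('m')(-36), 28)) = Mul(-901, Add(Mul(2, -36, Add(-36, Pow(Mul(Pow(Add(3, -36), -1), Add(-5, Mul(-2, -36))), Rational(1, 2)))), 28)) = Mul(-901, Add(Mul(2, -36, Add(-36, Pow(Mul(Pow(-33, -1), Add(-5, 72)), Rational(1, 2)))), 28)) = Mul(-901, Add(Mul(2, -36, Add(-36, Pow(Mul(Rational(-1, 33), 67), Rational(1, 2)))), 28)) = Mul(-901, Add(Mul(2, -36, Add(-36, Pow(Rational(-67, 33), Rational(1, 2)))), 28)) = Mul(-901, Add(Mul(2, -36, Add(-36, Mul(Rational(1, 33), I, Pow(2211, Rational(1, 2))))), 28)) = Mul(-901, Add(Add(2592, Mul(Rational(-24, 11), I, Pow(2211, Rational(1, 2)))), 28)) = Mul(-901, Add(2620, Mul(Rational(-24, 11), I, Pow(2211, Rational(1, 2))))) = Add(-2360620, Mul(Rational(21624, 11), I, Pow(2211, Rational(1, 2))))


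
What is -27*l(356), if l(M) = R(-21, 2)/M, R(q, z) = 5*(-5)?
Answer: 675/356 ≈ 1.8961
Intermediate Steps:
R(q, z) = -25
l(M) = -25/M
-27*l(356) = -(-675)/356 = -27*(-25/356) = 675/356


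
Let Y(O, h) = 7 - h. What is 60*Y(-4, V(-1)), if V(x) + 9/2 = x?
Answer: 750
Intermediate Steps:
V(x) = -9/2 + x
60*Y(-4, V(-1)) = 60*(7 - (-9/2 - 1)) = 60*(7 - 1*(-11/2)) = 60*(7 + 11/2) = 60*(25/2) = 750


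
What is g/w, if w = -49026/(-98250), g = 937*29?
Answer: 444957875/8171 ≈ 54456.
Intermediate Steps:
g = 27173
w = 8171/16375 (w = -49026*(-1/98250) = 8171/16375 ≈ 0.49899)
g/w = 27173/(8171/16375) = 27173*(16375/8171) = 444957875/8171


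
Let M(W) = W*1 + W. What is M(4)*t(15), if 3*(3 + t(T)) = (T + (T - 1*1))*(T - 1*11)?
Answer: 856/3 ≈ 285.33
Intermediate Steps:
t(T) = -3 + (-1 + 2*T)*(-11 + T)/3 (t(T) = -3 + ((T + (T - 1*1))*(T - 1*11))/3 = -3 + ((T + (T - 1))*(T - 11))/3 = -3 + ((T + (-1 + T))*(-11 + T))/3 = -3 + ((-1 + 2*T)*(-11 + T))/3 = -3 + (-1 + 2*T)*(-11 + T)/3)
M(W) = 2*W (M(W) = W + W = 2*W)
M(4)*t(15) = (2*4)*(⅔ - 23/3*15 + (⅔)*15²) = 8*(⅔ - 115 + (⅔)*225) = 8*(⅔ - 115 + 150) = 8*(107/3) = 856/3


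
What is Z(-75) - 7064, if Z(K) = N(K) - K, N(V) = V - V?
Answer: -6989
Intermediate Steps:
N(V) = 0
Z(K) = -K (Z(K) = 0 - K = -K)
Z(-75) - 7064 = -1*(-75) - 7064 = 75 - 7064 = -6989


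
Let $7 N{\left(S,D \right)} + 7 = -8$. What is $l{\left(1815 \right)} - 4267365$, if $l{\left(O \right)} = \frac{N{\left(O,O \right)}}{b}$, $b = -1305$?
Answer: $- \frac{2598825284}{609} \approx -4.2674 \cdot 10^{6}$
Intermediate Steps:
$N{\left(S,D \right)} = - \frac{15}{7}$ ($N{\left(S,D \right)} = -1 + \frac{1}{7} \left(-8\right) = -1 - \frac{8}{7} = - \frac{15}{7}$)
$l{\left(O \right)} = \frac{1}{609}$ ($l{\left(O \right)} = - \frac{15}{7 \left(-1305\right)} = \left(- \frac{15}{7}\right) \left(- \frac{1}{1305}\right) = \frac{1}{609}$)
$l{\left(1815 \right)} - 4267365 = \frac{1}{609} - 4267365 = - \frac{2598825284}{609}$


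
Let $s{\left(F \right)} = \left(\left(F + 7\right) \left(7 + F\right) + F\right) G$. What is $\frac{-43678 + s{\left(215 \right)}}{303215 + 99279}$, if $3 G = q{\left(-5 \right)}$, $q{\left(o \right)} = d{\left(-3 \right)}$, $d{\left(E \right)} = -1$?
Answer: $- \frac{180533}{1207482} \approx -0.14951$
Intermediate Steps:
$q{\left(o \right)} = -1$
$G = - \frac{1}{3}$ ($G = \frac{1}{3} \left(-1\right) = - \frac{1}{3} \approx -0.33333$)
$s{\left(F \right)} = - \frac{F}{3} - \frac{\left(7 + F\right)^{2}}{3}$ ($s{\left(F \right)} = \left(\left(F + 7\right) \left(7 + F\right) + F\right) \left(- \frac{1}{3}\right) = \left(\left(7 + F\right) \left(7 + F\right) + F\right) \left(- \frac{1}{3}\right) = \left(\left(7 + F\right)^{2} + F\right) \left(- \frac{1}{3}\right) = \left(F + \left(7 + F\right)^{2}\right) \left(- \frac{1}{3}\right) = - \frac{F}{3} - \frac{\left(7 + F\right)^{2}}{3}$)
$\frac{-43678 + s{\left(215 \right)}}{303215 + 99279} = \frac{-43678 - \left(\frac{215}{3} + \frac{\left(7 + 215\right)^{2}}{3}\right)}{303215 + 99279} = \frac{-43678 - \left(\frac{215}{3} + \frac{222^{2}}{3}\right)}{402494} = \left(-43678 - \frac{49499}{3}\right) \frac{1}{402494} = \left(- \frac{180533}{3}\right) \frac{1}{402494} = - \frac{180533}{1207482}$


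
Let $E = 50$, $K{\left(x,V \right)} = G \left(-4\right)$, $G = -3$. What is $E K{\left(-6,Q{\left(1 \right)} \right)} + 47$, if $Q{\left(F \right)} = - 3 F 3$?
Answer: $647$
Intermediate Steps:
$Q{\left(F \right)} = - 9 F$
$K{\left(x,V \right)} = 12$ ($K{\left(x,V \right)} = \left(-3\right) \left(-4\right) = 12$)
$E K{\left(-6,Q{\left(1 \right)} \right)} + 47 = 50 \cdot 12 + 47 = 600 + 47 = 647$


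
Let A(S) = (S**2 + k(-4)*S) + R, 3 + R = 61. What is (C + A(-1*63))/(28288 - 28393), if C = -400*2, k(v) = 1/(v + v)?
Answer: -3697/120 ≈ -30.808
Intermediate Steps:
k(v) = 1/(2*v)
R = 58 (R = -3 + 61 = 58)
A(S) = 58 + S**2 - S/8 (A(S) = (S**2 + ((1/2)/(-4))*S) + 58 = (S**2 + ((1/2)*(-1/4))*S) + 58 = (S**2 - S/8) + 58 = 58 + S**2 - S/8)
C = -800
(C + A(-1*63))/(28288 - 28393) = (-800 + (58 + (-1*63)**2 - (-1)*63/8))/(28288 - 28393) = (-800 + (58 + (-63)**2 - 1/8*(-63)))/(-105) = (-800 + (58 + 3969 + 63/8))*(-1/105) = (-800 + 32279/8)*(-1/105) = (25879/8)*(-1/105) = -3697/120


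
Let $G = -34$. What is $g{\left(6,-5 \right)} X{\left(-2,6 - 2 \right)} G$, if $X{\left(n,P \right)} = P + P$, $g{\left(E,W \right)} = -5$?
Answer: $1360$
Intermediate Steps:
$X{\left(n,P \right)} = 2 P$
$g{\left(6,-5 \right)} X{\left(-2,6 - 2 \right)} G = - 5 \cdot 2 \left(6 - 2\right) \left(-34\right) = - 5 \cdot 2 \cdot 4 \left(-34\right) = \left(-5\right) 8 \left(-34\right) = \left(-40\right) \left(-34\right) = 1360$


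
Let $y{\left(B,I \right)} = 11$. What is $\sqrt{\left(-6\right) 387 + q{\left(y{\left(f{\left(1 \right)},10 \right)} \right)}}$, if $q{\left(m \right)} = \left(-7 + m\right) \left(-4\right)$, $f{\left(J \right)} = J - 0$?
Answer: $i \sqrt{2338} \approx 48.353 i$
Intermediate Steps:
$f{\left(J \right)} = J$ ($f{\left(J \right)} = J + 0 = J$)
$q{\left(m \right)} = 28 - 4 m$
$\sqrt{\left(-6\right) 387 + q{\left(y{\left(f{\left(1 \right)},10 \right)} \right)}} = \sqrt{\left(-6\right) 387 + \left(28 - 44\right)} = \sqrt{-2322 + \left(28 - 44\right)} = \sqrt{-2322 - 16} = \sqrt{-2338} = i \sqrt{2338}$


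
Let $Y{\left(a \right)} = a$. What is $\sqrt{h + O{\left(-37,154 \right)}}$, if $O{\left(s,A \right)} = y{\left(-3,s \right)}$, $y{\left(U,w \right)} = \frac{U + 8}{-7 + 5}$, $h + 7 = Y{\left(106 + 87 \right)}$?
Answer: $\frac{\sqrt{734}}{2} \approx 13.546$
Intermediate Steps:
$h = 186$ ($h = -7 + \left(106 + 87\right) = -7 + 193 = 186$)
$y{\left(U,w \right)} = -4 - \frac{U}{2}$ ($y{\left(U,w \right)} = \frac{8 + U}{-2} = \left(8 + U\right) \left(- \frac{1}{2}\right) = -4 - \frac{U}{2}$)
$O{\left(s,A \right)} = - \frac{5}{2}$ ($O{\left(s,A \right)} = -4 - - \frac{3}{2} = -4 + \frac{3}{2} = - \frac{5}{2}$)
$\sqrt{h + O{\left(-37,154 \right)}} = \sqrt{186 - \frac{5}{2}} = \sqrt{\frac{367}{2}} = \frac{\sqrt{734}}{2}$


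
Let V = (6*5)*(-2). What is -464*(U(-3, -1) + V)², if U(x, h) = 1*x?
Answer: -1841616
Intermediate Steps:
U(x, h) = x
V = -60 (V = 30*(-2) = -60)
-464*(U(-3, -1) + V)² = -464*(-3 - 60)² = -464*(-63)² = -464*3969 = -1841616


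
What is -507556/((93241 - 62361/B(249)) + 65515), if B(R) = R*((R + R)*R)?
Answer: -1741283535432/544647694903 ≈ -3.1971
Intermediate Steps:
B(R) = 2*R**3 (B(R) = R*((2*R)*R) = R*(2*R**2) = 2*R**3)
-507556/((93241 - 62361/B(249)) + 65515) = -507556/((93241 - 62361/(2*249**3)) + 65515) = -507556/((93241 - 62361/(2*15438249)) + 65515) = -507556/((93241 - 62361/30876498) + 65515) = -507556/((93241 - 62361*1/30876498) + 65515) = -507556/((93241 - 6929/3430722) + 65515) = -507556/(319883943073/3430722 + 65515) = -507556/544647694903/3430722 = -507556*3430722/544647694903 = -1741283535432/544647694903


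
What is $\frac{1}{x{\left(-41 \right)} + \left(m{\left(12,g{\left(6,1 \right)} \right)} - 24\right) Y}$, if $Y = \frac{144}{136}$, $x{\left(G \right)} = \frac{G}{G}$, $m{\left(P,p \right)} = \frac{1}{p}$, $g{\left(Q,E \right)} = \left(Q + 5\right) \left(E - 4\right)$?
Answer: $- \frac{187}{4571} \approx -0.04091$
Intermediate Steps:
$g{\left(Q,E \right)} = \left(-4 + E\right) \left(5 + Q\right)$ ($g{\left(Q,E \right)} = \left(5 + Q\right) \left(-4 + E\right) = \left(-4 + E\right) \left(5 + Q\right)$)
$x{\left(G \right)} = 1$
$Y = \frac{18}{17}$ ($Y = 144 \cdot \frac{1}{136} = \frac{18}{17} \approx 1.0588$)
$\frac{1}{x{\left(-41 \right)} + \left(m{\left(12,g{\left(6,1 \right)} \right)} - 24\right) Y} = \frac{1}{1 + \left(\frac{1}{-20 - 24 + 5 \cdot 1 + 1 \cdot 6} - 24\right) \frac{18}{17}} = \frac{1}{1 + \left(\frac{1}{-20 - 24 + 5 + 6} - 24\right) \frac{18}{17}} = \frac{1}{1 + \left(\frac{1}{-33} - 24\right) \frac{18}{17}} = \frac{1}{1 + \left(- \frac{1}{33} - 24\right) \frac{18}{17}} = \frac{1}{1 - \frac{4758}{187}} = \frac{1}{- \frac{4571}{187}} = - \frac{187}{4571}$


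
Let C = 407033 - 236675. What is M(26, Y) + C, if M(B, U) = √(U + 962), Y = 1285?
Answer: 170358 + √2247 ≈ 1.7041e+5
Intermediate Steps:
C = 170358
M(B, U) = √(962 + U)
M(26, Y) + C = √(962 + 1285) + 170358 = √2247 + 170358 = 170358 + √2247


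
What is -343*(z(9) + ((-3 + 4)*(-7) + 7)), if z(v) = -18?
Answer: 6174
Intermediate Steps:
-343*(z(9) + ((-3 + 4)*(-7) + 7)) = -343*(-18 + ((-3 + 4)*(-7) + 7)) = -343*(-18 + (1*(-7) + 7)) = -343*(-18 + (-7 + 7)) = -343*(-18 + 0) = -343*(-18) = 6174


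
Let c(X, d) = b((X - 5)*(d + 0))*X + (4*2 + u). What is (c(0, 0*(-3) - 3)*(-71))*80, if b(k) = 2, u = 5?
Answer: -73840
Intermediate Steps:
c(X, d) = 13 + 2*X (c(X, d) = 2*X + (4*2 + 5) = 2*X + (8 + 5) = 2*X + 13 = 13 + 2*X)
(c(0, 0*(-3) - 3)*(-71))*80 = ((13 + 2*0)*(-71))*80 = ((13 + 0)*(-71))*80 = (13*(-71))*80 = -923*80 = -73840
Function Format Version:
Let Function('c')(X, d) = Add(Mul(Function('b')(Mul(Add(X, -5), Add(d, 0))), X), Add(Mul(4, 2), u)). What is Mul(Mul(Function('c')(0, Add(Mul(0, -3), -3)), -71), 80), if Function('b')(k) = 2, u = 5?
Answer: -73840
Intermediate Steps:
Function('c')(X, d) = Add(13, Mul(2, X)) (Function('c')(X, d) = Add(Mul(2, X), Add(Mul(4, 2), 5)) = Add(Mul(2, X), Add(8, 5)) = Add(Mul(2, X), 13) = Add(13, Mul(2, X)))
Mul(Mul(Function('c')(0, Add(Mul(0, -3), -3)), -71), 80) = Mul(Mul(Add(13, Mul(2, 0)), -71), 80) = Mul(Mul(Add(13, 0), -71), 80) = Mul(Mul(13, -71), 80) = Mul(-923, 80) = -73840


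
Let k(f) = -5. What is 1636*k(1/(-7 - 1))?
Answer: -8180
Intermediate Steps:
1636*k(1/(-7 - 1)) = 1636*(-5) = -8180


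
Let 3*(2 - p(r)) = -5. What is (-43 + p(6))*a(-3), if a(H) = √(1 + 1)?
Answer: -118*√2/3 ≈ -55.626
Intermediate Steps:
a(H) = √2
p(r) = 11/3 (p(r) = 2 - ⅓*(-5) = 2 + 5/3 = 11/3)
(-43 + p(6))*a(-3) = (-43 + 11/3)*√2 = -118*√2/3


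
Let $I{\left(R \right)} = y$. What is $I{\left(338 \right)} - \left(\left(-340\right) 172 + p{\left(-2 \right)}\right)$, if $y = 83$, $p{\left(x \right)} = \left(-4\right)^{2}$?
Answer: $58547$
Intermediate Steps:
$p{\left(x \right)} = 16$
$I{\left(R \right)} = 83$
$I{\left(338 \right)} - \left(\left(-340\right) 172 + p{\left(-2 \right)}\right) = 83 - \left(\left(-340\right) 172 + 16\right) = 83 - \left(-58480 + 16\right) = 83 - -58464 = 83 + 58464 = 58547$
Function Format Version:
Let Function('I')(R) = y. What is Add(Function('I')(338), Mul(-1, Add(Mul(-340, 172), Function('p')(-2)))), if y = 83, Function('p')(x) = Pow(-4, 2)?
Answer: 58547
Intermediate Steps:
Function('p')(x) = 16
Function('I')(R) = 83
Add(Function('I')(338), Mul(-1, Add(Mul(-340, 172), Function('p')(-2)))) = Add(83, Mul(-1, Add(Mul(-340, 172), 16))) = Add(83, Mul(-1, Add(-58480, 16))) = Add(83, Mul(-1, -58464)) = Add(83, 58464) = 58547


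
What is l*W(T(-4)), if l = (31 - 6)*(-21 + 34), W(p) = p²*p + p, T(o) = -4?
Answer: -22100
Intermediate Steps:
W(p) = p + p³ (W(p) = p³ + p = p + p³)
l = 325 (l = 25*13 = 325)
l*W(T(-4)) = 325*(-4 + (-4)³) = 325*(-4 - 64) = 325*(-68) = -22100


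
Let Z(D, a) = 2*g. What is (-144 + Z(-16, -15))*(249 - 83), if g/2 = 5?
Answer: -20584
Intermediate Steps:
g = 10 (g = 2*5 = 10)
Z(D, a) = 20 (Z(D, a) = 2*10 = 20)
(-144 + Z(-16, -15))*(249 - 83) = (-144 + 20)*(249 - 83) = -124*166 = -20584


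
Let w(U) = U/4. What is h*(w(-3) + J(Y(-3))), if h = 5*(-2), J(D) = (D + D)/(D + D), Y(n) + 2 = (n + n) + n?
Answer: -5/2 ≈ -2.5000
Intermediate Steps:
Y(n) = -2 + 3*n (Y(n) = -2 + ((n + n) + n) = -2 + (2*n + n) = -2 + 3*n)
w(U) = U/4 (w(U) = U*(¼) = U/4)
J(D) = 1 (J(D) = (2*D)/((2*D)) = (2*D)*(1/(2*D)) = 1)
h = -10
h*(w(-3) + J(Y(-3))) = -10*((¼)*(-3) + 1) = -10*(-¾ + 1) = -10*¼ = -5/2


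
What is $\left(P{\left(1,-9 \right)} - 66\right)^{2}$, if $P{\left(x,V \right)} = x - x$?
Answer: $4356$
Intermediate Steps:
$P{\left(x,V \right)} = 0$
$\left(P{\left(1,-9 \right)} - 66\right)^{2} = \left(0 - 66\right)^{2} = \left(-66\right)^{2} = 4356$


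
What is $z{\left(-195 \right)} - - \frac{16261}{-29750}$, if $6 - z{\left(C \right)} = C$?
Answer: $\frac{851927}{4250} \approx 200.45$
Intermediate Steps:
$z{\left(C \right)} = 6 - C$
$z{\left(-195 \right)} - - \frac{16261}{-29750} = \left(6 - -195\right) - - \frac{16261}{-29750} = \left(6 + 195\right) - \left(-16261\right) \left(- \frac{1}{29750}\right) = 201 - \frac{2323}{4250} = \frac{851927}{4250}$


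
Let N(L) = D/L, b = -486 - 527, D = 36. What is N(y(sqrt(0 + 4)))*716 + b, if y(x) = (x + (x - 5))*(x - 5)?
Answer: 7579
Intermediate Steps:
b = -1013
y(x) = (-5 + x)*(-5 + 2*x) (y(x) = (x + (-5 + x))*(-5 + x) = (-5 + 2*x)*(-5 + x) = (-5 + x)*(-5 + 2*x))
N(L) = 36/L
N(y(sqrt(0 + 4)))*716 + b = (36/(25 - 15*sqrt(0 + 4) + 2*(sqrt(0 + 4))**2))*716 - 1013 = (36/(25 - 15*sqrt(4) + 2*(sqrt(4))**2))*716 - 1013 = (36/(25 - 15*2 + 2*2**2))*716 - 1013 = (36/(25 - 30 + 2*4))*716 - 1013 = (36/(25 - 30 + 8))*716 - 1013 = (36/3)*716 - 1013 = (36*(1/3))*716 - 1013 = 12*716 - 1013 = 8592 - 1013 = 7579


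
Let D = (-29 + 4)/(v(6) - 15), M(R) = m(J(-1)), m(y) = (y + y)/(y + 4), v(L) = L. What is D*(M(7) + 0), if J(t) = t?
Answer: -50/27 ≈ -1.8519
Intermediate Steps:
m(y) = 2*y/(4 + y) (m(y) = (2*y)/(4 + y) = 2*y/(4 + y))
M(R) = -⅔ (M(R) = 2*(-1)/(4 - 1) = 2*(-1)/3 = 2*(-1)*(⅓) = -⅔)
D = 25/9 (D = (-29 + 4)/(6 - 15) = -25/(-9) = -25*(-⅑) = 25/9 ≈ 2.7778)
D*(M(7) + 0) = 25*(-⅔ + 0)/9 = (25/9)*(-⅔) = -50/27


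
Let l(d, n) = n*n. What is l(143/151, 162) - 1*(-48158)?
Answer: 74402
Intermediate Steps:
l(d, n) = n²
l(143/151, 162) - 1*(-48158) = 162² - 1*(-48158) = 26244 + 48158 = 74402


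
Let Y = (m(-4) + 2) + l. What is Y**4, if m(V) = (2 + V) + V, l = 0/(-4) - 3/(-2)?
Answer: 625/16 ≈ 39.063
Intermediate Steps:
l = 3/2 (l = 0*(-1/4) - 3*(-1/2) = 0 + 3/2 = 3/2 ≈ 1.5000)
m(V) = 2 + 2*V
Y = -5/2 (Y = ((2 + 2*(-4)) + 2) + 3/2 = ((2 - 8) + 2) + 3/2 = (-6 + 2) + 3/2 = -4 + 3/2 = -5/2 ≈ -2.5000)
Y**4 = (-5/2)**4 = 625/16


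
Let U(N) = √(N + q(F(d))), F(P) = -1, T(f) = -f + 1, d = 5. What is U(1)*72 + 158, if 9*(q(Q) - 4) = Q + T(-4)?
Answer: 326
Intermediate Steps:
T(f) = 1 - f
q(Q) = 41/9 + Q/9 (q(Q) = 4 + (Q + (1 - 1*(-4)))/9 = 4 + (Q + (1 + 4))/9 = 4 + (Q + 5)/9 = 4 + (5 + Q)/9 = 4 + (5/9 + Q/9) = 41/9 + Q/9)
U(N) = √(40/9 + N) (U(N) = √(N + (41/9 + (⅑)*(-1))) = √(N + (41/9 - ⅑)) = √(N + 40/9) = √(40/9 + N))
U(1)*72 + 158 = (√(40 + 9*1)/3)*72 + 158 = (√(40 + 9)/3)*72 + 158 = (√49/3)*72 + 158 = ((⅓)*7)*72 + 158 = (7/3)*72 + 158 = 168 + 158 = 326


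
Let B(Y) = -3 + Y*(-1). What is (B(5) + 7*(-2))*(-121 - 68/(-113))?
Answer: 299310/113 ≈ 2648.8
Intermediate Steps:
B(Y) = -3 - Y
(B(5) + 7*(-2))*(-121 - 68/(-113)) = ((-3 - 1*5) + 7*(-2))*(-121 - 68/(-113)) = ((-3 - 5) - 14)*(-121 - 68*(-1/113)) = (-8 - 14)*(-121 + 68/113) = -22*(-13605/113) = 299310/113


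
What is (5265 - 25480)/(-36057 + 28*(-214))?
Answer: 20215/42049 ≈ 0.48075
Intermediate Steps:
(5265 - 25480)/(-36057 + 28*(-214)) = -20215/(-36057 - 5992) = -20215/(-42049) = -20215*(-1/42049) = 20215/42049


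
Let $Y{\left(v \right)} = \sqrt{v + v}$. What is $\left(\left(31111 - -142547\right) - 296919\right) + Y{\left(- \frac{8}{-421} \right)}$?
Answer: $-123261 + \frac{4 \sqrt{421}}{421} \approx -1.2326 \cdot 10^{5}$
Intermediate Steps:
$Y{\left(v \right)} = \sqrt{2} \sqrt{v}$ ($Y{\left(v \right)} = \sqrt{2 v} = \sqrt{2} \sqrt{v}$)
$\left(\left(31111 - -142547\right) - 296919\right) + Y{\left(- \frac{8}{-421} \right)} = \left(\left(31111 - -142547\right) - 296919\right) + \sqrt{2} \sqrt{- \frac{8}{-421}} = \left(\left(31111 + 142547\right) - 296919\right) + \sqrt{2} \sqrt{\left(-8\right) \left(- \frac{1}{421}\right)} = \left(173658 - 296919\right) + \sqrt{2} \sqrt{\frac{8}{421}} = -123261 + \sqrt{2} \frac{2 \sqrt{842}}{421} = -123261 + \frac{4 \sqrt{421}}{421}$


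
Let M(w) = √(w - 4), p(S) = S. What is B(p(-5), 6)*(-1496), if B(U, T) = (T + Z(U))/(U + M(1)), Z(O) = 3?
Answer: 16830/7 + 3366*I*√3/7 ≈ 2404.3 + 832.87*I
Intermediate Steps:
M(w) = √(-4 + w)
B(U, T) = (3 + T)/(U + I*√3) (B(U, T) = (T + 3)/(U + √(-4 + 1)) = (3 + T)/(U + √(-3)) = (3 + T)/(U + I*√3))
B(p(-5), 6)*(-1496) = ((3 + 6)/(-5 + I*√3))*(-1496) = (9/(-5 + I*√3))*(-1496) = -13464/(-5 + I*√3)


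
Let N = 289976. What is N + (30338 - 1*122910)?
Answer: 197404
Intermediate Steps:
N + (30338 - 1*122910) = 289976 + (30338 - 1*122910) = 289976 + (30338 - 122910) = 289976 - 92572 = 197404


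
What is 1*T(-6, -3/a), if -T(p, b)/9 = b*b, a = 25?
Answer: -81/625 ≈ -0.12960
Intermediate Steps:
T(p, b) = -9*b² (T(p, b) = -9*b*b = -9*b²)
1*T(-6, -3/a) = 1*(-9*(-3/25)²) = 1*(-9*9/625) = 1*(-81/625) = -81/625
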